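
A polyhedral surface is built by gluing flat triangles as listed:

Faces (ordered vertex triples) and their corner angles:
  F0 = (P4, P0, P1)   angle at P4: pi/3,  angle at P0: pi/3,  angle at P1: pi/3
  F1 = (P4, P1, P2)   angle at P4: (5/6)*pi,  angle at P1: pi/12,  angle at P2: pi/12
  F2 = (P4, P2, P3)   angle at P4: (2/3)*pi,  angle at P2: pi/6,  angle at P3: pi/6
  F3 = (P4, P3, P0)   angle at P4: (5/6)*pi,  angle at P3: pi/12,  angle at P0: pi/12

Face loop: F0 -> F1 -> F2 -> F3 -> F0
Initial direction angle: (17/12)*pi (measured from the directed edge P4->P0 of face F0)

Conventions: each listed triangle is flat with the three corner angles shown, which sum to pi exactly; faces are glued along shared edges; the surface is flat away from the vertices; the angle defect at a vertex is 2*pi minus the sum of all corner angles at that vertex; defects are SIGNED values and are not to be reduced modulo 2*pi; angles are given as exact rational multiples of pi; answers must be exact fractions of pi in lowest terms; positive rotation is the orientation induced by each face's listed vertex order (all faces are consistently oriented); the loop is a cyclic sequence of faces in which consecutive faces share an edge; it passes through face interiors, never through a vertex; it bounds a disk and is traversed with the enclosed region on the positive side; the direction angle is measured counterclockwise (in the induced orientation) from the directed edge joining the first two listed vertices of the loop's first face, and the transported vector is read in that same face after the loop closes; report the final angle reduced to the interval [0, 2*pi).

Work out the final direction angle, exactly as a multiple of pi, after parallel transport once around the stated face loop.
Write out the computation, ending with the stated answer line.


enclosed vertex P4: corner angles sum to (8/3)*pi, defect = 2*pi - (8/3)*pi = (-2/3)*pi
the final direction is the initial angle plus the enclosed defects, taken mod 2*pi in the induced orientation
final angle = (17/12)*pi - (2/3)*pi = (3/4)*pi (mod 2*pi)

Answer: final direction angle = (3/4)*pi


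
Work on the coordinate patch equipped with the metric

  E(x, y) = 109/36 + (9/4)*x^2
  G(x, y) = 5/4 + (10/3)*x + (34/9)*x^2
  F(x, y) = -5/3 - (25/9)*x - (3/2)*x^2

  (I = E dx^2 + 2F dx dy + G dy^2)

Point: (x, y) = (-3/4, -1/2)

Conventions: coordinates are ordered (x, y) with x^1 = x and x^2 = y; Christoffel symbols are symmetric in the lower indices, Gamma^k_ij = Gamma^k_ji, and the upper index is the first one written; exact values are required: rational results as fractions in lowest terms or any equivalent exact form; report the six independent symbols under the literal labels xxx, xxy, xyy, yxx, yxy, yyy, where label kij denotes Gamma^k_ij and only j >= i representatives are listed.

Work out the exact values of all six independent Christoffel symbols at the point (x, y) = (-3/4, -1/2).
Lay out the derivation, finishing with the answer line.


E = 2473/576, F = -41/96, G = 7/8 at the point
E_x = -27/8, E_y = 0, F_x = -19/36, F_y = 0, G_x = -7/3, G_y = 0
EG - F^2 = 32941/9216;  g^inv = (9216/32941) * [[7/8, 41/96], [41/96, 2473/576]]
first-kind symbols [ij,l] = (1/2)(d_i g_jl + d_j g_il - d_l g_ij): [xx,x] = E_x/2 = -27/16, [xx,y] = F_x - E_y/2 = -19/36, [xy,x] = E_y/2 = 0, [xy,y] = G_x/2 = -7/6, [yy,x] = F_y - G_x/2 = 7/6, [yy,y] = G_y/2 = 0
Gamma^x_ij = (G*[ij,x] - F*[ij,y])/(EG - F^2), Gamma^y_ij = (E*[ij,y] - F*[ij,x])/(EG - F^2)

Answer: Gamma_xxx = -47056/98823, Gamma_xxy = -4592/32941, Gamma_xyy = 9408/32941, Gamma_yxx = -247726/296469, Gamma_yxy = -138488/98823, Gamma_yyy = 4592/32941


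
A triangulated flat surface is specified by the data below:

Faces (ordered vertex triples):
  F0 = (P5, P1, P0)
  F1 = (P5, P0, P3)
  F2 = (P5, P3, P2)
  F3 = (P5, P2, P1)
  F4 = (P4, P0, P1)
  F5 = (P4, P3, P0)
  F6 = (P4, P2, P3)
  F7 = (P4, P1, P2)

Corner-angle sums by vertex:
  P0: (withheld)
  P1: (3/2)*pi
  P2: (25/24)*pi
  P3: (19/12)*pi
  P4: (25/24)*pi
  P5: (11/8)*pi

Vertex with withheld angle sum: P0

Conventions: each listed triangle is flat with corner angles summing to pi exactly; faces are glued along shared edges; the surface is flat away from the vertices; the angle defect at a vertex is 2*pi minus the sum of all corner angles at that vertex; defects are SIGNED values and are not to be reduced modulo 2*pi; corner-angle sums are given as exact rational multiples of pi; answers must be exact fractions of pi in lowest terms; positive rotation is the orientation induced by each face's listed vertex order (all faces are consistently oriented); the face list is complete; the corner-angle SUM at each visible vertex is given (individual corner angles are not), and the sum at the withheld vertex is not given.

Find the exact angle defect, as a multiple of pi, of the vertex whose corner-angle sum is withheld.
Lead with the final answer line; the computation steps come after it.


Answer: defect(P0) = (13/24)*pi

V = 6, E = 12, F = 8; chi = V - E + F = 2
Gauss-Bonnet: total defect = 2*pi*chi = 4*pi; visible defects sum to (83/24)*pi


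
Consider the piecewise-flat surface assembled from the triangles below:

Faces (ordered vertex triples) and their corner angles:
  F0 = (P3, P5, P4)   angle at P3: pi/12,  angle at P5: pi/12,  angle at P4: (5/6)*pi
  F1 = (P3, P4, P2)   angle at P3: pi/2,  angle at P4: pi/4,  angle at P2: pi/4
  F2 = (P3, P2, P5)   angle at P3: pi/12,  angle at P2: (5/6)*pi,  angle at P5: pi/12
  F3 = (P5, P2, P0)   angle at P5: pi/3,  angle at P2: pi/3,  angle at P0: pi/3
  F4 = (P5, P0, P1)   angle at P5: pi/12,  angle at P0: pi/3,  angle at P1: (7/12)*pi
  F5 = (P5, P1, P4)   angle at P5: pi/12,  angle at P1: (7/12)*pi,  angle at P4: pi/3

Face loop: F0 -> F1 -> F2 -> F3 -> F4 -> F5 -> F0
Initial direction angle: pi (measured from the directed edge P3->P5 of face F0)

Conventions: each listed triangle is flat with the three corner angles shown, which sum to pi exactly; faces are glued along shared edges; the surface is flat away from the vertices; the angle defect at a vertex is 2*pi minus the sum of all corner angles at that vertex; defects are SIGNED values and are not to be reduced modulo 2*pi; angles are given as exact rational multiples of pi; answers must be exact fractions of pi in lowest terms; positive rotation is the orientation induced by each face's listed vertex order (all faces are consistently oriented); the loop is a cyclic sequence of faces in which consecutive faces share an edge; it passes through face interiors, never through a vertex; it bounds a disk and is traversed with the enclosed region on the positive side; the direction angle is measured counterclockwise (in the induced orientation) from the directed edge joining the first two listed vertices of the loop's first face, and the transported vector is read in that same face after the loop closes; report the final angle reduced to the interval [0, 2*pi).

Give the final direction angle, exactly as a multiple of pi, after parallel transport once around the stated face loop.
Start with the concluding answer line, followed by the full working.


Answer: final direction angle = (5/3)*pi

enclosed vertex P3: corner angles sum to (2/3)*pi, defect = 2*pi - (2/3)*pi = (4/3)*pi
enclosed vertex P5: corner angles sum to (2/3)*pi, defect = 2*pi - (2/3)*pi = (4/3)*pi
by Gauss-Bonnet the loop rotates the vector by the enclosed defect sum (positive orientation, mod 2*pi)
final angle = pi + (8/3)*pi = (5/3)*pi (mod 2*pi)


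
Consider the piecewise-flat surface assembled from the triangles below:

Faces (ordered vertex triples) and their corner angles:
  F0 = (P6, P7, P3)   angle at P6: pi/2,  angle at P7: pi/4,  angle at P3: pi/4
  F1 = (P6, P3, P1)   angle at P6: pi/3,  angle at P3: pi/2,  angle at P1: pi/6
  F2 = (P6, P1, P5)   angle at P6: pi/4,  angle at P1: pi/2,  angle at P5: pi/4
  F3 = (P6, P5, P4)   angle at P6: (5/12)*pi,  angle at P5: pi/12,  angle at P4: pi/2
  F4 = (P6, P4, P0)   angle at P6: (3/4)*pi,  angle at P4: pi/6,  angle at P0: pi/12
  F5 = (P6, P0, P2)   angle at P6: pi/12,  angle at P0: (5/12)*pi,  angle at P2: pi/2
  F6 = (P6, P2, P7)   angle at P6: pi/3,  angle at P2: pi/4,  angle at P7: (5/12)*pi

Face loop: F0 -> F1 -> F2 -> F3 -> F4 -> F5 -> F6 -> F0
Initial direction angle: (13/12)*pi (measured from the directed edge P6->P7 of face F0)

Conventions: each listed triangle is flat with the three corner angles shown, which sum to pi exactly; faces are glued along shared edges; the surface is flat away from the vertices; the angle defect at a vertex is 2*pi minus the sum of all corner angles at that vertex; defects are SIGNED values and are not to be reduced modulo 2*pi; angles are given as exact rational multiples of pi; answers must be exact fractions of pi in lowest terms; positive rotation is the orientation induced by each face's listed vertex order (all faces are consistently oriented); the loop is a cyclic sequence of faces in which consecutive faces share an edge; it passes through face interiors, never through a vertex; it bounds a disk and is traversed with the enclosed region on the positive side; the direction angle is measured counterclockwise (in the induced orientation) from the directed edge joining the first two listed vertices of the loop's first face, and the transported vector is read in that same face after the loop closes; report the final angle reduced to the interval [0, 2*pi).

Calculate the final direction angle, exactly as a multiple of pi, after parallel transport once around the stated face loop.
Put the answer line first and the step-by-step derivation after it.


Answer: final direction angle = (5/12)*pi

enclosed vertex P6: corner angles sum to (8/3)*pi, defect = 2*pi - (8/3)*pi = (-2/3)*pi
transport around the loop rotates by the sum of enclosed defects; add to the initial angle mod 2*pi
final angle = (13/12)*pi - (2/3)*pi = (5/12)*pi (mod 2*pi)


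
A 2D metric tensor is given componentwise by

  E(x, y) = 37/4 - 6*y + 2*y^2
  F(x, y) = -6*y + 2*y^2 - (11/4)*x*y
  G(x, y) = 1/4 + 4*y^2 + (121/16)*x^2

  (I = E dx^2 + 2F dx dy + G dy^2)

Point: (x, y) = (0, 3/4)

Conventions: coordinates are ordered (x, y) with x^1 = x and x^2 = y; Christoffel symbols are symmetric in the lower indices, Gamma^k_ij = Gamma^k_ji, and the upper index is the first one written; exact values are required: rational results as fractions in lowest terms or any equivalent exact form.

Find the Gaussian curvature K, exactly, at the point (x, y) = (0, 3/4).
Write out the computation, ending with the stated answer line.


E = 47/8, F = -27/8, G = 5/2, EG - F^2 = 211/64 at the point
E_x = 0, E_y = -3, F_x = -33/16, F_y = -3, G_x = 0, G_y = 6
E_yy = 4, F_xy = -11/4, G_xx = 121/8
Using the Brioschi determinant formula for K from the metric derivatives:
M1 = [[-E_yy/2 + F_xy - G_xx/2, E_x/2, F_x - E_y/2], [F_y - G_x/2, E, F], [G_y/2, F, G]] = [[-197/16, 0, -9/16], [-3, 47/8, -27/8], [3, -27/8, 5/2]]; det M1 = -37247/1024
M2 = [[0, E_y/2, G_x/2], [E_y/2, E, F], [G_x/2, F, G]] = [[0, -3/2, 0], [-3/2, 47/8, -27/8], [0, -27/8, 5/2]]; det M2 = -45/8
det M1 - det M2 = -31487/1024; K = -31487/1024 / (211/64)^2 = -125948/44521

Answer: K = -125948/44521


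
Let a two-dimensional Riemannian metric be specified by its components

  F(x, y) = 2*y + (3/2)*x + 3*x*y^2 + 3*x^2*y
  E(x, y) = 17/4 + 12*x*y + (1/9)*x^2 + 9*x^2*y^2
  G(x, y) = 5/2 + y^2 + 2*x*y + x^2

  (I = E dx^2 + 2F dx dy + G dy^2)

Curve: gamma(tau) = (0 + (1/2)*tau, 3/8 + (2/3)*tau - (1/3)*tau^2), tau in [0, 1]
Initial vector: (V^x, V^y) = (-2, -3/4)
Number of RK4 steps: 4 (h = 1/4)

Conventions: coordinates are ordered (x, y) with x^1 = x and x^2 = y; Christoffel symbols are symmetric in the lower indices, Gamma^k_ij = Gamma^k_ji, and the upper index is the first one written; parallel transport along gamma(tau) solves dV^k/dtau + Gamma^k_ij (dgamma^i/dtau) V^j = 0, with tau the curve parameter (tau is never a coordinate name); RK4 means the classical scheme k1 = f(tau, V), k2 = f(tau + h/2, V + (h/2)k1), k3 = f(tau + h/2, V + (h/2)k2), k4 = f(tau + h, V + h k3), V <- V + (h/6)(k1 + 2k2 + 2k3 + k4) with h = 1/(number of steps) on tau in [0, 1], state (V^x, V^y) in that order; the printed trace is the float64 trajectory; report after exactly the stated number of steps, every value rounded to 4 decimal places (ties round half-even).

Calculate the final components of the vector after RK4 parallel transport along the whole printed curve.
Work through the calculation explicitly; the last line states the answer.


gamma'(tau) = (1/2, 2/3 - (2/3)*tau); f(tau, V)^k = -Gamma^k_ij(gamma(tau)) gamma'^i(tau) V^j; h = 1/4; intermediate values shown to 6 dp
curve data and Christoffel symbols at the stage parameters:
  tau = 0.000000: gamma = (0.000000, 0.375000), gamma' = (0.500000, 0.666667); Gamma_xxx = 0.422133, Gamma_xxy = -0.026383, Gamma_xyy = 0.376145, Gamma_yxx = 0.607915, Gamma_yxy = 0.149505, Gamma_yyy = 0.035178
  tau = 0.125000: gamma = (0.062500, 0.453125), gamma' = (0.500000, 0.583333); Gamma_xxx = 0.505772, Gamma_xxy = 0.046708, Gamma_xyy = 0.350041, Gamma_yxx = 0.494249, Gamma_yxy = 0.168797, Gamma_yyy = 0.054323
  tau = 0.250000: gamma = (0.125000, 0.520833), gamma' = (0.500000, 0.500000); Gamma_xxx = 0.578652, Gamma_xxy = 0.117796, Gamma_xyy = 0.335838, Gamma_yxx = 0.376036, Gamma_yxy = 0.166667, Gamma_yyy = 0.065363
  tau = 0.375000: gamma = (0.187500, 0.578125), gamma' = (0.500000, 0.416667); Gamma_xxx = 0.642623, Gamma_xxy = 0.187712, Gamma_xyy = 0.331695, Gamma_yxx = 0.246708, Gamma_yxy = 0.145504, Gamma_yyy = 0.066823
  tau = 0.500000: gamma = (0.250000, 0.625000), gamma' = (0.500000, 0.333333); Gamma_xxx = 0.700563, Gamma_xxy = 0.256968, Gamma_xyy = 0.335349, Gamma_yxx = 0.101683, Gamma_yxy = 0.107799, Gamma_yyy = 0.058951
  tau = 0.625000: gamma = (0.312500, 0.661458), gamma' = (0.500000, 0.250000); Gamma_xxx = 0.755262, Gamma_xxy = 0.325866, Gamma_xyy = 0.344704, Gamma_yxx = -0.061729, Gamma_yxy = 0.056052, Gamma_yyy = 0.042966
  tau = 0.750000: gamma = (0.375000, 0.687500), gamma' = (0.500000, 0.166667); Gamma_xxx = 0.808836, Gamma_xxy = 0.394611, Gamma_xyy = 0.358112, Gamma_yxx = -0.244448, Gamma_yxy = -0.007258, Gamma_yyy = 0.020494
  tau = 0.875000: gamma = (0.437500, 0.703125), gamma' = (0.500000, 0.083333); Gamma_xxx = 0.862517, Gamma_xxy = 0.463391, Gamma_xyy = 0.374441, Gamma_yxx = -0.445732, Gamma_yxy = -0.079688, Gamma_yyy = -0.006789
  tau = 1.000000: gamma = (0.500000, 0.708333), gamma' = (0.500000, 0.000000); Gamma_xxx = 0.916662, Gamma_xxy = 0.532454, Gamma_xyy = 0.393046, Gamma_yxx = -0.663247, Gamma_yxy = -0.158813, Gamma_yyy = -0.037343
step 0: V^x = -2.0000, V^y = -0.7500
step 1: k1 = (0.565134, 0.880909), k2 = (0.686078, 0.741049), k3 = (0.685821, 0.737854), k4 = (0.765016, 0.561789); V <- V + (h/6)(k1 + 2k2 + 2k3 + k4): V^x = -1.8303, V^y = -0.5666
step 2: k1 = (0.765862, 0.562381), k2 = (0.808167, 0.369048), k3 = (0.811662, 0.370506), k4 = (0.823308, 0.176075); V <- V + (h/6)(k1 + 2k2 + 2k3 + k4): V^x = -1.6291, V^y = -0.4742
step 3: k1 = (0.824110, 0.176241), k2 = (0.813252, -0.008184), k3 = (0.819617, -0.007313), k4 = (0.791961, -0.175889); V <- V + (h/6)(k1 + 2k2 + 2k3 + k4): V^x = -1.4256, V^y = -0.4755
step 4: k1 = (0.792523, -0.176074), k2 = (0.754126, -0.324563), k3 = (0.761261, -0.326415), k4 = (0.714511, -0.453903); V <- V + (h/6)(k1 + 2k2 + 2k3 + k4): V^x = -1.2366, V^y = -0.5560

Answer: V^x = -1.2366, V^y = -0.5560


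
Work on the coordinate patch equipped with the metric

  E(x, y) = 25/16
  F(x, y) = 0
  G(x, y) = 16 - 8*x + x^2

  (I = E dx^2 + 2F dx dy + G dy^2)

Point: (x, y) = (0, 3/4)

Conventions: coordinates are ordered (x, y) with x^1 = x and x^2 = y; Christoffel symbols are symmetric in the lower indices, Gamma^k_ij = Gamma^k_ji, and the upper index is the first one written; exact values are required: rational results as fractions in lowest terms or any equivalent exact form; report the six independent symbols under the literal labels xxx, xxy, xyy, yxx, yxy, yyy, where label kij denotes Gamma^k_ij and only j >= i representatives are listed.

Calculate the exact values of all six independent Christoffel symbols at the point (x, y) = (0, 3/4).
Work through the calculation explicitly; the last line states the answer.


E = 25/16, F = 0, G = 16 at the point
E_x = 0, E_y = 0, F_x = 0, F_y = 0, G_x = -8, G_y = 0
EG - F^2 = 25;  g^inv = (1/25) * [[16, 0], [0, 25/16]]
first-kind symbols [ij,l] = (1/2)(d_i g_jl + d_j g_il - d_l g_ij): [xx,x] = E_x/2 = 0, [xx,y] = F_x - E_y/2 = 0, [xy,x] = E_y/2 = 0, [xy,y] = G_x/2 = -4, [yy,x] = F_y - G_x/2 = 4, [yy,y] = G_y/2 = 0
Gamma^x_ij = (G*[ij,x] - F*[ij,y])/(EG - F^2), Gamma^y_ij = (E*[ij,y] - F*[ij,x])/(EG - F^2)

Answer: Gamma_xxx = 0, Gamma_xxy = 0, Gamma_xyy = 64/25, Gamma_yxx = 0, Gamma_yxy = -1/4, Gamma_yyy = 0


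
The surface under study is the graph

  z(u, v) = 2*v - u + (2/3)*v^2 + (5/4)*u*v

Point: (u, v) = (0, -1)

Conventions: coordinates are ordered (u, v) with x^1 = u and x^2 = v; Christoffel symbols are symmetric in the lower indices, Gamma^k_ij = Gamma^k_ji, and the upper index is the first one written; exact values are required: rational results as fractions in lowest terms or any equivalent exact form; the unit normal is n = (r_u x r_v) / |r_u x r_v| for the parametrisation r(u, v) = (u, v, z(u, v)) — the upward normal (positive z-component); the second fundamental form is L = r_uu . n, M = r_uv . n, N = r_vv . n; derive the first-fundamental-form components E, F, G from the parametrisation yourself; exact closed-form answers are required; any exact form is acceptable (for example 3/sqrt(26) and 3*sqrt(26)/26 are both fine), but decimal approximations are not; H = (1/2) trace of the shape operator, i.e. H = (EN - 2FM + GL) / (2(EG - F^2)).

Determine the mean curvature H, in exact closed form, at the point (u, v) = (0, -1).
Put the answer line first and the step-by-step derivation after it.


Answer: H = 10224*sqrt(937)/877969

z_u = -9/4, z_v = 2/3, z_uu = 0, z_uv = 5/4, z_vv = 4/3
E = 97/16, F = -3/2, G = 13/9; answer radicand W^2 = 937/144
unnormalised second-form numerators: l = 0, m = 5/4, n = 4/3; L = l/sqrt(937/144), and similarly M = m/sqrt(W^2), N = n/sqrt(W^2)
H = (E*n - 2*F*m + G*l) / (2*(EG - F^2)*sqrt(W^2)); E*n - 2*F*m + G*l = 71/6, EG - F^2 = 937/144, so H = (852/937)/sqrt(937/144)


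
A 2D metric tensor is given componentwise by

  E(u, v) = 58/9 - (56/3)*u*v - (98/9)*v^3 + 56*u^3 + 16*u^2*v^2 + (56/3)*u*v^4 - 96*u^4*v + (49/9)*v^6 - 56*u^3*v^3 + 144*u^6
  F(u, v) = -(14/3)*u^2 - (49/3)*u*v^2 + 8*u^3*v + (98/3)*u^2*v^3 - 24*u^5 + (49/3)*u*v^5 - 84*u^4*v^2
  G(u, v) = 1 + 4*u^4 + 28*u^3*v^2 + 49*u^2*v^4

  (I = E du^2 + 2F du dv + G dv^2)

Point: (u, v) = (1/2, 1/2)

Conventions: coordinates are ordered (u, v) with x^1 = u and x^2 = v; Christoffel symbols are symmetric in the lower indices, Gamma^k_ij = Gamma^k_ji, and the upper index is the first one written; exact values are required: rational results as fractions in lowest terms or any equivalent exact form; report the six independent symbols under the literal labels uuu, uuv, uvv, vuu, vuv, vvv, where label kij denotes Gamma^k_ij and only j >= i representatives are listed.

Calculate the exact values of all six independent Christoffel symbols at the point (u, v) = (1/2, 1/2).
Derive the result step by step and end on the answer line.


E = 4297/576, F = -671/192, G = 185/64 at the point
E_u = 427/12, E_v = -305/16, F_u = -613/32, F_v = -359/96, G_u = 165/16, G_v = 77/8
EG - F^2 = 2693/288;  g^inv = (288/2693) * [[185/64, 671/192], [671/192, 4297/576]]
first-kind symbols [ij,l] = (1/2)(d_i g_jl + d_j g_il - d_l g_ij): [uu,u] = E_u/2 = 427/24, [uu,v] = F_u - E_v/2 = -77/8, [uv,u] = E_v/2 = -305/32, [uv,v] = G_u/2 = 165/32, [vv,u] = F_v - G_u/2 = -427/48, [vv,v] = G_v/2 = 77/16
Gamma^u_ij = (G*[ij,u] - F*[ij,v])/(EG - F^2), Gamma^v_ij = (E*[ij,v] - F*[ij,u])/(EG - F^2)

Answer: Gamma_uuu = 5124/2693, Gamma_uuv = -2745/2693, Gamma_uvv = -2562/2693, Gamma_vuu = -2772/2693, Gamma_vuv = 1485/2693, Gamma_vvv = 1386/2693


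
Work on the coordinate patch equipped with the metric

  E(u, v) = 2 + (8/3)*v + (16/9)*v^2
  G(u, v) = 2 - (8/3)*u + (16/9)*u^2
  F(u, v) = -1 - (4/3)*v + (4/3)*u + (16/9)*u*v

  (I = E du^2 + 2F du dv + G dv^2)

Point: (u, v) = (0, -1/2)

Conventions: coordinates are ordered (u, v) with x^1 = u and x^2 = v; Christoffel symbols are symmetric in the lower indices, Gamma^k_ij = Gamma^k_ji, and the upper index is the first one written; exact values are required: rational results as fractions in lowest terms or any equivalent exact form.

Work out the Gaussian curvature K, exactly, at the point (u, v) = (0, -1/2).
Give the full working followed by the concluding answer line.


E = 10/9, F = -1/3, G = 2, EG - F^2 = 19/9 at the point
E_u = 0, E_v = 8/9, F_u = 4/9, F_v = -4/3, G_u = -8/3, G_v = 0
E_vv = 32/9, F_uv = 16/9, G_uu = 32/9
K follows from Brioschi's formula, (det M1 - det M2)/(EG - F^2)^2.
M1 = [[-E_vv/2 + F_uv - G_uu/2, E_u/2, F_u - E_v/2], [F_v - G_u/2, E, F], [G_v/2, F, G]] = [[-16/9, 0, 0], [0, 10/9, -1/3], [0, -1/3, 2]]; det M1 = -304/81
M2 = [[0, E_v/2, G_u/2], [E_v/2, E, F], [G_u/2, F, G]] = [[0, 4/9, -4/3], [4/9, 10/9, -1/3], [-4/3, -1/3, 2]]; det M2 = -160/81
det M1 - det M2 = -16/9; K = -16/9 / (19/9)^2 = -144/361

Answer: K = -144/361


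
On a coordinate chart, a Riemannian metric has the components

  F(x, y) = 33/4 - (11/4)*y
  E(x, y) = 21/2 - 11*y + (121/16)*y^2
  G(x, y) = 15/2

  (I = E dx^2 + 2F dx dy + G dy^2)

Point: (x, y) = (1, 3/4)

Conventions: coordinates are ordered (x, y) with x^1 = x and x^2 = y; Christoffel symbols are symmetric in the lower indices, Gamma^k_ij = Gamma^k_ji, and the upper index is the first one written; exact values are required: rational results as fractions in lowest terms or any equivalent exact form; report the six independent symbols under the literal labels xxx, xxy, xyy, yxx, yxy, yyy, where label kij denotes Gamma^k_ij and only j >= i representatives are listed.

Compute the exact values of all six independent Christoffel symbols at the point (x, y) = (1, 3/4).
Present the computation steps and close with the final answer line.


E = 1665/256, F = 99/16, G = 15/2 at the point
E_x = 0, E_y = 11/32, F_x = 0, F_y = -11/4, G_x = 0, G_y = 0
EG - F^2 = 5373/512;  g^inv = (512/5373) * [[15/2, -99/16], [-99/16, 1665/256]]
first-kind symbols [ij,l] = (1/2)(d_i g_jl + d_j g_il - d_l g_ij): [xx,x] = E_x/2 = 0, [xx,y] = F_x - E_y/2 = -11/64, [xy,x] = E_y/2 = 11/64, [xy,y] = G_x/2 = 0, [yy,x] = F_y - G_x/2 = -11/4, [yy,y] = G_y/2 = 0
Gamma^x_ij = (G*[ij,x] - F*[ij,y])/(EG - F^2), Gamma^y_ij = (E*[ij,y] - F*[ij,x])/(EG - F^2)

Answer: Gamma_xxx = 121/1194, Gamma_xxy = 220/1791, Gamma_xyy = -3520/1791, Gamma_yxx = -2035/19104, Gamma_yxy = -121/1194, Gamma_yyy = 968/597


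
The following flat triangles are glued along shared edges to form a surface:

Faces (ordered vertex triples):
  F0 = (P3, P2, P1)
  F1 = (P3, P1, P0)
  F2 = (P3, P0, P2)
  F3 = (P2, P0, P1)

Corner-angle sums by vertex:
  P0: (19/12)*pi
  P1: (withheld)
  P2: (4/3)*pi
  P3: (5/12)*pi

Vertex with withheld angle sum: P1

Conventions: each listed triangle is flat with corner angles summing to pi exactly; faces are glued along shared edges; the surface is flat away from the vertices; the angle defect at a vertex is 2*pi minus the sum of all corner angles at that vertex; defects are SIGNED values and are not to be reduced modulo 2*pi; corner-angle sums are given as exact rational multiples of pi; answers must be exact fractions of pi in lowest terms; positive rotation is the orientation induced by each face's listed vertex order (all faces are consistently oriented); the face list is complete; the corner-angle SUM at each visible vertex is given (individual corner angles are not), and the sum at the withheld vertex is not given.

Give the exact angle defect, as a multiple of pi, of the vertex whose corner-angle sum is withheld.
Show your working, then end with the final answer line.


V = 4, E = 6, F = 4; chi = V - E + F = 2
Gauss-Bonnet: total defect = 2*pi*chi = 4*pi; visible defects sum to (8/3)*pi

Answer: defect(P1) = (4/3)*pi


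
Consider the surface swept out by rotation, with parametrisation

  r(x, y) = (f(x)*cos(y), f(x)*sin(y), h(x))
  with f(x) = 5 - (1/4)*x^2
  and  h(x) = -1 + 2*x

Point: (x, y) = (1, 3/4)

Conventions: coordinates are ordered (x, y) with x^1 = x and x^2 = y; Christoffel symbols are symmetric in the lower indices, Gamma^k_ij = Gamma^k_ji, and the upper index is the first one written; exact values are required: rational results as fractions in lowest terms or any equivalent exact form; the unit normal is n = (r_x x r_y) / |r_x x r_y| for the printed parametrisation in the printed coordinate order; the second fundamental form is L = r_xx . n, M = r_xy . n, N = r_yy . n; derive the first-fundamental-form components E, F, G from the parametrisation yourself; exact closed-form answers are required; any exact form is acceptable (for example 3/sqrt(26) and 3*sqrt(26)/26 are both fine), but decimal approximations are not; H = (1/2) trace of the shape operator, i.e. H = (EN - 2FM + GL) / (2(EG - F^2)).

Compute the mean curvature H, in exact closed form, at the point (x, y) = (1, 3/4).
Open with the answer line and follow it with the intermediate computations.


Answer: H = 212*sqrt(17)/5491

f = 19/4, f' = -1/2, f'' = -1/2, h' = 2, h'' = 0
E = 17/4, F = 0, G = 361/16; answer radicand W^2 = 17/4
unnormalised second-form numerators: l = 1, m = 0, n = 19/2; L = l/sqrt(17/4), and similarly M = m/sqrt(W^2), N = n/sqrt(W^2)
H = (E*n - 2*F*m + G*l) / (2*(EG - F^2)*sqrt(W^2)); E*n - 2*F*m + G*l = 1007/16, EG - F^2 = 6137/64, so H = (106/323)/sqrt(17/4)


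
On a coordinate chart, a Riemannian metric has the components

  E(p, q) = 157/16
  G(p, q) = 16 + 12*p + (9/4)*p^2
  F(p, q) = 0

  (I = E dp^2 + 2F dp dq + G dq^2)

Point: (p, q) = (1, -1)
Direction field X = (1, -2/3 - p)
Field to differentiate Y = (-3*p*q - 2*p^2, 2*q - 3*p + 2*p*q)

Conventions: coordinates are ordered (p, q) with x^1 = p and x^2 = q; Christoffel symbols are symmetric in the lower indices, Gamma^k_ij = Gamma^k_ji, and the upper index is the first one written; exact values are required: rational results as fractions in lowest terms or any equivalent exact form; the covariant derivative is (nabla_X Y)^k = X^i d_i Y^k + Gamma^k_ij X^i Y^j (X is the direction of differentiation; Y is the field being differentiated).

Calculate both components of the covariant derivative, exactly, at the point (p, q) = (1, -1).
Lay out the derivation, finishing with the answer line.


E = 157/16, F = 0, G = 121/4 at the point
E_p = 0, E_q = 0, F_p = 0, F_q = 0, G_p = 33/2, G_q = 0
EG - F^2 = 18997/64;  g^inv = (64/18997) * [[121/4, 0], [0, 157/16]]
first-kind symbols [ij,l] = (1/2)(d_i g_jl + d_j g_il - d_l g_ij): [pp,p] = E_p/2 = 0, [pp,q] = F_p - E_q/2 = 0, [pq,p] = E_q/2 = 0, [pq,q] = G_p/2 = 33/4, [qq,p] = F_q - G_p/2 = -33/4, [qq,q] = G_q/2 = 0
Gamma^p_ij = (G*[ij,p] - F*[ij,q])/(EG - F^2), Gamma^q_ij = (E*[ij,q] - F*[ij,p])/(EG - F^2)
Gamma_ppp = 0, Gamma_ppq = 0, Gamma_pqq = -132/157, Gamma_qpp = 0, Gamma_qpq = 3/11, Gamma_qqq = 0
X = (1, -5/3), Y = (1, -7) at the point

Answer: (nabla_X Y)^p = -912/157, (nabla_X Y)^q = -463/33


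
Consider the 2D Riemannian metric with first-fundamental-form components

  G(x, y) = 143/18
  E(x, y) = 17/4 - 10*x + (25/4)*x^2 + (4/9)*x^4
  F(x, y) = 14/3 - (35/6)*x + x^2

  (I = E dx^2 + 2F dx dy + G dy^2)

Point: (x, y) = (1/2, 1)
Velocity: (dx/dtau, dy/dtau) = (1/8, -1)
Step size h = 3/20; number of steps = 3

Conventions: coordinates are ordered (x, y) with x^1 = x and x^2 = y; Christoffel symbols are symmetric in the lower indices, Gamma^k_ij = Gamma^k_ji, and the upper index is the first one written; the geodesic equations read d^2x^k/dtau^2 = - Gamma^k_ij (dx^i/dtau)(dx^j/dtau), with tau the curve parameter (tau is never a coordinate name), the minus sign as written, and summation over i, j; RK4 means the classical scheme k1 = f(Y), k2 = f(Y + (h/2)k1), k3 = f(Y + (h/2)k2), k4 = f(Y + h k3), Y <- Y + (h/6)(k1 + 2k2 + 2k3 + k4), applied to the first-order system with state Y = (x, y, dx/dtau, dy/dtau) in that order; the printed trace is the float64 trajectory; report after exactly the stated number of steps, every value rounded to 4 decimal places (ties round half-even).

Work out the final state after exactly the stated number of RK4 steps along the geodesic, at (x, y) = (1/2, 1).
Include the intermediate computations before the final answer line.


f(Y) = (dx/dtau, dy/dtau, -Gamma^x_ij Y'^i Y'^j, -Gamma^y_ij Y'^i Y'^j) with the Gammas evaluated at the stage position; h = 0.150000; intermediate values shown to 6 dp
step 0: x = 0.5000, y = 1.0000, dx/dtau = 0.1250, dy/dtau = -1.0000
step 1:
  k1: at (x, y) = (0.500000, 1.000000), (dx/dtau, dy/dtau) = (0.125000, -1.000000); Gamma_xxx = -1.624513, Gamma_xxy = 0.000000, Gamma_xyy = 0.000000, Gamma_yxx = -0.199423, Gamma_yxy = 0.000000, Gamma_yyy = 0.000000; k1 = (0.125000, -1.000000, 0.025383, 0.003116)
  k2: at (x, y) = (0.509375, 0.925000), (dx/dtau, dy/dtau) = (0.126904, -0.999766); Gamma_xxx = -1.573515, Gamma_xxy = 0.000000, Gamma_xyy = 0.000000, Gamma_yxx = -0.218859, Gamma_yxy = 0.000000, Gamma_yyy = 0.000000; k2 = (0.126904, -0.999766, 0.025341, 0.003525)
  k3: at (x, y) = (0.509518, 0.925018), (dx/dtau, dy/dtau) = (0.126901, -0.999736); Gamma_xxx = -1.572678, Gamma_xxy = 0.000000, Gamma_xyy = 0.000000, Gamma_yxx = -0.219165, Gamma_yxy = 0.000000, Gamma_yyy = 0.000000; k3 = (0.126901, -0.999736, 0.025326, 0.003529)
  k4: at (x, y) = (0.519035, 0.850040), (dx/dtau, dy/dtau) = (0.128799, -0.999471); Gamma_xxx = -1.512663, Gamma_xxy = 0.000000, Gamma_xyy = 0.000000, Gamma_yxx = -0.240238, Gamma_yxy = 0.000000, Gamma_yyy = 0.000000; k4 = (0.128799, -0.999471, 0.025094, 0.003985)
  Y <- Y + (h/6)(k1 + 2k2 + 2k3 + k4): x = 0.5190, y = 0.8500, dx/dtau = 0.1288, dy/dtau = -0.9995
step 2:
  k1: at (x, y) = (0.519035, 0.850038), (dx/dtau, dy/dtau) = (0.128795, -0.999470); Gamma_xxx = -1.512662, Gamma_xxy = 0.000000, Gamma_xyy = 0.000000, Gamma_yxx = -0.240238, Gamma_yxy = 0.000000, Gamma_yyy = 0.000000; k1 = (0.128795, -0.999470, 0.025092, 0.003985)
  k2: at (x, y) = (0.528695, 0.775078), (dx/dtau, dy/dtau) = (0.130677, -0.999171); Gamma_xxx = -1.442929, Gamma_xxy = 0.000000, Gamma_xyy = 0.000000, Gamma_yxx = -0.262954, Gamma_yxy = 0.000000, Gamma_yyy = 0.000000; k2 = (0.130677, -0.999171, 0.024640, 0.004490)
  k3: at (x, y) = (0.528836, 0.775100), (dx/dtau, dy/dtau) = (0.130643, -0.999133); Gamma_xxx = -1.441842, Gamma_xxy = 0.000000, Gamma_xyy = 0.000000, Gamma_yxx = -0.263295, Gamma_yxy = 0.000000, Gamma_yyy = 0.000000; k3 = (0.130643, -0.999133, 0.024609, 0.004494)
  k4: at (x, y) = (0.538632, 0.700168), (dx/dtau, dy/dtau) = (0.132487, -0.998796); Gamma_xxx = -1.361516, Gamma_xxy = 0.000000, Gamma_xyy = 0.000000, Gamma_yxx = -0.287651, Gamma_yxy = 0.000000, Gamma_yyy = 0.000000; k4 = (0.132487, -0.998796, 0.023898, 0.005049)
  Y <- Y + (h/6)(k1 + 2k2 + 2k3 + k4): x = 0.5386, y = 0.7002, dx/dtau = 0.1325, dy/dtau = -0.9988
step 3:
  k1: at (x, y) = (0.538633, 0.700166), (dx/dtau, dy/dtau) = (0.132482, -0.998795); Gamma_xxx = -1.361502, Gamma_xxy = 0.000000, Gamma_xyy = 0.000000, Gamma_yxx = -0.287655, Gamma_yxy = 0.000000, Gamma_yyy = 0.000000; k1 = (0.132482, -0.998795, 0.023897, 0.005049)
  k2: at (x, y) = (0.548569, 0.625257), (dx/dtau, dy/dtau) = (0.134275, -0.998416); Gamma_xxx = -1.269962, Gamma_xxy = 0.000000, Gamma_xyy = 0.000000, Gamma_yxx = -0.313603, Gamma_yxy = 0.000000, Gamma_yyy = 0.000000; k2 = (0.134275, -0.998416, 0.022897, 0.005654)
  k3: at (x, y) = (0.548704, 0.625285), (dx/dtau, dy/dtau) = (0.134200, -0.998371); Gamma_xxx = -1.268653, Gamma_xxy = 0.000000, Gamma_xyy = 0.000000, Gamma_yxx = -0.313962, Gamma_yxy = 0.000000, Gamma_yyy = 0.000000; k3 = (0.134200, -0.998371, 0.022848, 0.005654)
  k4: at (x, y) = (0.558763, 0.550411), (dx/dtau, dy/dtau) = (0.135910, -0.997947); Gamma_xxx = -1.165331, Gamma_xxy = 0.000000, Gamma_xyy = 0.000000, Gamma_yxx = -0.341383, Gamma_yxy = 0.000000, Gamma_yyy = 0.000000; k4 = (0.135910, -0.997947, 0.021525, 0.006306)
  Y <- Y + (h/6)(k1 + 2k2 + 2k3 + k4): x = 0.5588, y = 0.5504, dx/dtau = 0.1359, dy/dtau = -0.9979

Answer: x = 0.5588, y = 0.5504, dx/dtau = 0.1359, dy/dtau = -0.9979


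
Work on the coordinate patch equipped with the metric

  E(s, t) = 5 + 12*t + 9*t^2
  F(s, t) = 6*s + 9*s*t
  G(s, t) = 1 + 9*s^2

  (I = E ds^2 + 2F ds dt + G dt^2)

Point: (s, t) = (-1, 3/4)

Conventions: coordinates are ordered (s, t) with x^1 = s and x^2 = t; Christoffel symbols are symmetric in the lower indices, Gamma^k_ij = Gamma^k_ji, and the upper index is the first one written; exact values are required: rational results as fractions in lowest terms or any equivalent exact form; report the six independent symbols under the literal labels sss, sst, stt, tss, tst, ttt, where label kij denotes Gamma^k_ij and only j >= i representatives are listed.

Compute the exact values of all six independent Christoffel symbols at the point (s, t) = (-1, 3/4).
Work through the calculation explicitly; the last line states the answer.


E = 305/16, F = -51/4, G = 10 at the point
E_s = 0, E_t = 51/2, F_s = 51/4, F_t = -9, G_s = -18, G_t = 0
EG - F^2 = 449/16;  g^inv = (16/449) * [[10, 51/4], [51/4, 305/16]]
first-kind symbols [ij,l] = (1/2)(d_i g_jl + d_j g_il - d_l g_ij): [ss,s] = E_s/2 = 0, [ss,t] = F_s - E_t/2 = 0, [st,s] = E_t/2 = 51/4, [st,t] = G_s/2 = -9, [tt,s] = F_t - G_s/2 = 0, [tt,t] = G_t/2 = 0
Gamma^s_ij = (G*[ij,s] - F*[ij,t])/(EG - F^2), Gamma^t_ij = (E*[ij,t] - F*[ij,s])/(EG - F^2)

Answer: Gamma_sss = 0, Gamma_sst = 204/449, Gamma_stt = 0, Gamma_tss = 0, Gamma_tst = -144/449, Gamma_ttt = 0


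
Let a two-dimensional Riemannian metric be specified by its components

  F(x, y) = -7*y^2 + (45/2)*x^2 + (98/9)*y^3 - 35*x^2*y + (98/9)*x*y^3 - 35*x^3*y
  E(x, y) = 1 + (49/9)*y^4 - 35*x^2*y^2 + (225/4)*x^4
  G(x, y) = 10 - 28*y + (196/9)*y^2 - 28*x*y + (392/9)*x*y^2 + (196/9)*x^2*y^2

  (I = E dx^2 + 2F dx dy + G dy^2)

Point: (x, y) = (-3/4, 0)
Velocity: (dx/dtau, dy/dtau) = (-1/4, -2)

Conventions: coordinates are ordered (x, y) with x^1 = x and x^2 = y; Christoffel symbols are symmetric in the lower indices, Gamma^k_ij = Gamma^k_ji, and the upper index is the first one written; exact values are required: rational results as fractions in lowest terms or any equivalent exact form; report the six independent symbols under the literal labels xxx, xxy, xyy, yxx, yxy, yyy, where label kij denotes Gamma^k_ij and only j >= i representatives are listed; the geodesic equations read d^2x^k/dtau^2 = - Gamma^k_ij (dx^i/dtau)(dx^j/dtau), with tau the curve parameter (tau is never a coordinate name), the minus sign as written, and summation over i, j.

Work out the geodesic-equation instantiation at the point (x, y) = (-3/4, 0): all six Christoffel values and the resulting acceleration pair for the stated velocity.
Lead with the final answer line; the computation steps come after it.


Answer: Gamma_xxx = -9720/5693, Gamma_xxy = 0, Gamma_xyy = -1008/5693, Gamma_yxx = -6912/5693, Gamma_yxy = 0, Gamma_yyy = -3584/28465; accelerations (d^2x/dtau^2, d^2y/dtau^2) = (9279/11386, 16496/28465)

E = 19249/1024, F = 405/32, G = 10 at the point
E_x = -6075/64, E_y = 0, F_x = -135/4, F_y = -315/64, G_x = 0, G_y = -7
EG - F^2 = 28465/1024;  g^inv = (1024/28465) * [[10, -405/32], [-405/32, 19249/1024]]
first-kind symbols [ij,l] = (1/2)(d_i g_jl + d_j g_il - d_l g_ij): [xx,x] = E_x/2 = -6075/128, [xx,y] = F_x - E_y/2 = -135/4, [xy,x] = E_y/2 = 0, [xy,y] = G_x/2 = 0, [yy,x] = F_y - G_x/2 = -315/64, [yy,y] = G_y/2 = -7/2
Gamma^x_ij = (G*[ij,x] - F*[ij,y])/(EG - F^2), Gamma^y_ij = (E*[ij,y] - F*[ij,x])/(EG - F^2)
Gamma_xxx = -9720/5693, Gamma_xxy = 0, Gamma_xyy = -1008/5693, Gamma_yxx = -6912/5693, Gamma_yxy = 0, Gamma_yyy = -3584/28465
d^2x/dtau^2 = -(Gamma_xxx*(-1/4)^2 + 2*Gamma_xxy*(-1/4)*(-2) + Gamma_xyy*(-2)^2) = 9279/11386
d^2y/dtau^2 = -(Gamma_yxx*(-1/4)^2 + 2*Gamma_yxy*(-1/4)*(-2) + Gamma_yyy*(-2)^2) = 16496/28465


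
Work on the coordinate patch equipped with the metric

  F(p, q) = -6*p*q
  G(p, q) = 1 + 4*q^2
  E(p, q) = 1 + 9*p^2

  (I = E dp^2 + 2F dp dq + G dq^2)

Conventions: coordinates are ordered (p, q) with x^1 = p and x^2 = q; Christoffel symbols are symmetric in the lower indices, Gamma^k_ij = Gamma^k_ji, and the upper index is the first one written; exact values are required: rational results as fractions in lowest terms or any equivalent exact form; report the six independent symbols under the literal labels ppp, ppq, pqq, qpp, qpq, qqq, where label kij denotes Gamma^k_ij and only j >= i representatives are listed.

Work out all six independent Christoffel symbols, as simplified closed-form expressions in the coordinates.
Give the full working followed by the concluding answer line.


E = 1 + 9*p^2; F = -6*p*q; G = 1 + 4*q^2
Gamma^k_ij = (1/2) g^{kl} (d_i g_jl + d_j g_il - d_l g_ij), with g^inv = (1/(EG-F^2)) [[G, -F], [-F, E]]
first partials: E_p = 18*p, E_q = 0, F_p = -6*q, F_q = -6*p, G_p = 0, G_q = 8*q
D = EG - F^2 = 1 + 4*q^2 + 9*p^2
expanded: Gamma^p_pp = (G E_p - 2F F_p + F E_q)/(2D), Gamma^p_pq = (G E_q - F G_p)/(2D), Gamma^p_qq = (2G F_q - G G_p - F G_q)/(2D), Gamma^q_pp = (2E F_p - E E_q - F E_p)/(2D), Gamma^q_pq = (E G_p - F E_q)/(2D), Gamma^q_qq = (E G_q - 2F F_q + F G_p)/(2D); substitute and cancel common factors

Answer: Gamma_ppp = 9*p/(9*p^2 + 4*q^2 + 1), Gamma_ppq = 0, Gamma_pqq = -6*p/(9*p^2 + 4*q^2 + 1), Gamma_qpp = -6*q/(9*p^2 + 4*q^2 + 1), Gamma_qpq = 0, Gamma_qqq = 4*q/(9*p^2 + 4*q^2 + 1)


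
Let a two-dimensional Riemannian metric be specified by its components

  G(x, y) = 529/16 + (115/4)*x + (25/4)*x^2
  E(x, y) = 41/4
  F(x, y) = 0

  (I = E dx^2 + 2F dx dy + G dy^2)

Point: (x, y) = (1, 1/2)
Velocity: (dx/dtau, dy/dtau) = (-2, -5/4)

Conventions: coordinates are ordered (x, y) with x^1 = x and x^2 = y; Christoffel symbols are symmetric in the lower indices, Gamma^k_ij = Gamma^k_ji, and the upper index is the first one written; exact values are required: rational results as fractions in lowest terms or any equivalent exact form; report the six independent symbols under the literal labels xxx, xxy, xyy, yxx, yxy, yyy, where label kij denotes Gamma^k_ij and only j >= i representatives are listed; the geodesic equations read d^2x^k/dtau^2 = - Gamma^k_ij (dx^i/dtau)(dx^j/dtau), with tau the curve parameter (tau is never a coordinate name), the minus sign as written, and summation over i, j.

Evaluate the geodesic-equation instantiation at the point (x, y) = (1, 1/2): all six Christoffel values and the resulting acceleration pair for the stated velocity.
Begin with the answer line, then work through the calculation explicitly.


Answer: Gamma_xxx = 0, Gamma_xxy = 0, Gamma_xyy = -165/82, Gamma_yxx = 0, Gamma_yxy = 10/33, Gamma_yyy = 0; accelerations (d^2x/dtau^2, d^2y/dtau^2) = (4125/1312, -50/33)

E = 41/4, F = 0, G = 1089/16 at the point
E_x = 0, E_y = 0, F_x = 0, F_y = 0, G_x = 165/4, G_y = 0
EG - F^2 = 44649/64;  g^inv = (64/44649) * [[1089/16, 0], [0, 41/4]]
first-kind symbols [ij,l] = (1/2)(d_i g_jl + d_j g_il - d_l g_ij): [xx,x] = E_x/2 = 0, [xx,y] = F_x - E_y/2 = 0, [xy,x] = E_y/2 = 0, [xy,y] = G_x/2 = 165/8, [yy,x] = F_y - G_x/2 = -165/8, [yy,y] = G_y/2 = 0
Gamma^x_ij = (G*[ij,x] - F*[ij,y])/(EG - F^2), Gamma^y_ij = (E*[ij,y] - F*[ij,x])/(EG - F^2)
Gamma_xxx = 0, Gamma_xxy = 0, Gamma_xyy = -165/82, Gamma_yxx = 0, Gamma_yxy = 10/33, Gamma_yyy = 0
d^2x/dtau^2 = -(Gamma_xxx*(-2)^2 + 2*Gamma_xxy*(-2)*(-5/4) + Gamma_xyy*(-5/4)^2) = 4125/1312
d^2y/dtau^2 = -(Gamma_yxx*(-2)^2 + 2*Gamma_yxy*(-2)*(-5/4) + Gamma_yyy*(-5/4)^2) = -50/33


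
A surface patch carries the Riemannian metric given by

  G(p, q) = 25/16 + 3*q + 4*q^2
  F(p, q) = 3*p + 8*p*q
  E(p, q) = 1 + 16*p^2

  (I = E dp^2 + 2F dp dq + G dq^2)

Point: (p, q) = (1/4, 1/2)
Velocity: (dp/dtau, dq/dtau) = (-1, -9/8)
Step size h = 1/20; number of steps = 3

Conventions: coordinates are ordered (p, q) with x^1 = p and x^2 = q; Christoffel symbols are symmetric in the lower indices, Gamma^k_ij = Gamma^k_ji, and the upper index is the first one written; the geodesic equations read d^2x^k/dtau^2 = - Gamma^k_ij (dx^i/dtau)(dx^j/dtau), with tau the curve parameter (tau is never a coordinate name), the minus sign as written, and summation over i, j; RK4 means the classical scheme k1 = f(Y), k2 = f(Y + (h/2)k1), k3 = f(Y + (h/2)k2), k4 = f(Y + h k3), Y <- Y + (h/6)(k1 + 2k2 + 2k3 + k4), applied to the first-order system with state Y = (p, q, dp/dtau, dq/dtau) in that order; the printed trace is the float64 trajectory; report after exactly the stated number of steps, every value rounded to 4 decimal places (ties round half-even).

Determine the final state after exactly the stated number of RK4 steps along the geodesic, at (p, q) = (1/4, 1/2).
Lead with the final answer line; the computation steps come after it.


Answer: p = 0.0842, q = 0.2975, dp/dtau = -1.2125, dq/dtau = -1.6483

f(Y) = (dp/dtau, dq/dtau, -Gamma^p_ij Y'^i Y'^j, -Gamma^q_ij Y'^i Y'^j) with the Gammas evaluated at the stage position; h = 0.050000; intermediate values shown to 6 dp
step 0: p = 0.2500, q = 0.5000, dp/dtau = -1.0000, dq/dtau = -1.1250
step 1:
  k1: at (p, q) = (0.250000, 0.500000), (dp/dtau, dq/dtau) = (-1.000000, -1.125000); Gamma_ppp = 0.790123, Gamma_ppq = 0.000000, Gamma_pqq = 0.395062, Gamma_qpp = 1.382716, Gamma_qpq = 0.000000, Gamma_qqq = 0.691358; k1 = (-1.000000, -1.125000, -1.290123, -2.257716)
  k2: at (p, q) = (0.225000, 0.471875), (dp/dtau, dq/dtau) = (-1.032253, -1.181443); Gamma_ppp = 0.769430, Gamma_ppq = 0.000000, Gamma_pqq = 0.384715, Gamma_qpp = 1.448024, Gamma_qpq = 0.000000, Gamma_qqq = 0.724012; k2 = (-1.032253, -1.181443, -1.356851, -2.553518)
  k3: at (p, q) = (0.224194, 0.470464), (dp/dtau, dq/dtau) = (-1.033921, -1.188838); Gamma_ppp = 0.769196, Gamma_ppq = 0.000000, Gamma_pqq = 0.384598, Gamma_qpp = 1.450369, Gamma_qpq = 0.000000, Gamma_qqq = 0.725184; k3 = (-1.033921, -1.188838, -1.365831, -2.575364)
  k4: at (p, q) = (0.198304, 0.440558), (dp/dtau, dq/dtau) = (-1.068292, -1.253768); Gamma_ppp = 0.739641, Gamma_ppq = 0.000000, Gamma_pqq = 0.369821, Gamma_qpp = 1.520950, Gamma_qpq = 0.000000, Gamma_qqq = 0.760475; k4 = (-1.068292, -1.253768, -1.425447, -2.931195)
  Y <- Y + (h/6)(k1 + 2k2 + 2k3 + k4): p = 0.1983, q = 0.4407, dp/dtau = -1.0680, dq/dtau = -1.2537
step 2:
  k1: at (p, q) = (0.198328, 0.440672), (dp/dtau, dq/dtau) = (-1.068008, -1.253722); Gamma_ppp = 0.739576, Gamma_ppq = 0.000000, Gamma_pqq = 0.369788, Gamma_qpp = 1.520844, Gamma_qpq = 0.000000, Gamma_qqq = 0.760422; k1 = (-1.068008, -1.253722, -1.424831, -2.929983)
  k2: at (p, q) = (0.171628, 0.409329), (dp/dtau, dq/dtau) = (-1.103629, -1.326972); Gamma_ppp = 0.698386, Gamma_ppq = 0.000000, Gamma_pqq = 0.349193, Gamma_qpp = 1.595792, Gamma_qpq = 0.000000, Gamma_qqq = 0.797896; k2 = (-1.103629, -1.326972, -1.465510, -3.348647)
  k3: at (p, q) = (0.170737, 0.407498), (dp/dtau, dq/dtau) = (-1.104646, -1.337438); Gamma_ppp = 0.697664, Gamma_ppq = 0.000000, Gamma_pqq = 0.348832, Gamma_qpp = 1.598716, Gamma_qpq = 0.000000, Gamma_qqq = 0.799358; k3 = (-1.104646, -1.337438, -1.475290, -3.380665)
  k4: at (p, q) = (0.143096, 0.373800), (dp/dtau, dq/dtau) = (-1.141772, -1.422756); Gamma_ppp = 0.641248, Gamma_ppq = 0.000000, Gamma_pqq = 0.320624, Gamma_qpp = 1.677782, Gamma_qpq = 0.000000, Gamma_qqq = 0.838891; k4 = (-1.141772, -1.422756, -1.484977, -3.885341)
  Y <- Y + (h/6)(k1 + 2k2 + 2k3 + k4): p = 0.1431, q = 0.3740, dp/dtau = -1.1413, dq/dtau = -1.4227
step 3:
  k1: at (p, q) = (0.143109, 0.373961), (dp/dtau, dq/dtau) = (-1.141270, -1.422672); Gamma_ppp = 0.641122, Gamma_ppq = 0.000000, Gamma_pqq = 0.320561, Gamma_qpp = 1.677662, Gamma_qpq = 0.000000, Gamma_qqq = 0.838831; k1 = (-1.141270, -1.422672, -1.483873, -3.882937)
  k2: at (p, q) = (0.114577, 0.338395), (dp/dtau, dq/dtau) = (-1.178366, -1.519745); Gamma_ppp = 0.564805, Gamma_ppq = 0.000000, Gamma_pqq = 0.282403, Gamma_qpp = 1.758335, Gamma_qpq = 0.000000, Gamma_qqq = 0.879168; k2 = (-1.178366, -1.519745, -1.436503, -4.472079)
  k3: at (p, q) = (0.113649, 0.335968), (dp/dtau, dq/dtau) = (-1.177182, -1.534474); Gamma_ppp = 0.563220, Gamma_ppq = 0.000000, Gamma_pqq = 0.281610, Gamma_qpp = 1.761696, Gamma_qpq = 0.000000, Gamma_qqq = 0.880848; k3 = (-1.177182, -1.534474, -1.443569, -4.515338)
  k4: at (p, q) = (0.084249, 0.297238), (dp/dtau, dq/dtau) = (-1.213448, -1.648439); Gamma_ppp = 0.461454, Gamma_ppq = 0.000000, Gamma_pqq = 0.230727, Gamma_qpp = 1.841002, Gamma_qpq = 0.000000, Gamma_qqq = 0.920501; k4 = (-1.213448, -1.648439, -1.306438, -5.212118)
  Y <- Y + (h/6)(k1 + 2k2 + 2k3 + k4): p = 0.0842, q = 0.2975, dp/dtau = -1.2125, dq/dtau = -1.6483
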